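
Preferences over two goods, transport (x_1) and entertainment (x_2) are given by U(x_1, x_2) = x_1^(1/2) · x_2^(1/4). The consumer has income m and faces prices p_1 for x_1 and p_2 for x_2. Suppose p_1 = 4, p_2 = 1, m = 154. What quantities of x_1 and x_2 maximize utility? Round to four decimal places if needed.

Tangency: MRS = 2·x_2/x_1 = p_1/p_2.
So 0.5·p_2·x_2 = 0.25·p_1·x_1; combined with the budget, a share 2/3 of income goes to x_1.
Demand: x_1*(p_1,p_2,m) = 2/3·m/p_1 and x_2* = 1/3·m/p_2.
At p_1=4, p_2=1, m=154: x_1* = 2/3·154/4 = 25.6667, x_2* = 51.3333.

x_1* = 25.6667, x_2* = 51.3333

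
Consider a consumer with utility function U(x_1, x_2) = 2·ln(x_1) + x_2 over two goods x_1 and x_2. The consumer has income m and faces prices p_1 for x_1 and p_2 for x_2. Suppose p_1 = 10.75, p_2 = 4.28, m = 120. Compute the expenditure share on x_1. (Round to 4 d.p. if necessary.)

At the given prices: x_1* = 2·4.28/10.75 = 0.7963, and x_2* = 26.0374.
Expenditure on x_1: 10.75·0.7963 = 8.56; share = 0.0713.

share on x_1 = 0.0713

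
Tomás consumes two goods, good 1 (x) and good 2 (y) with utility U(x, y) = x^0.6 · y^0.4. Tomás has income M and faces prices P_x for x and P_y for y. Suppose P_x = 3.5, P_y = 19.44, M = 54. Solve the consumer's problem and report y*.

y* = 1.1111

MU_x/MU_y = (0.6·y)/(0.4·x); tangency sets this equal to P_x/P_y.
So 0.6·P_y·y = 0.4·P_x·x; combined with the budget, a share 0.6 of income goes to x.
Demand: x*(P_x,P_y,M) = 0.6·M/P_x and y* = 0.4·M/P_y.
At P_x=3.5, P_y=19.44, M=54: y* = 0.4·54/19.44 = 1.1111.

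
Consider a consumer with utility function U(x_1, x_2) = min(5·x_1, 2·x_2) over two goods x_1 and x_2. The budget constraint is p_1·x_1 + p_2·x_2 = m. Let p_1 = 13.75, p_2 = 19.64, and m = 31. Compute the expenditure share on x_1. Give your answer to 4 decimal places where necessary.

With perfect complements, no substitution: consume in ratio x_1:x_2 = 2:5.
Budget: p_1·x_1 + p_2·(5/2)·x_1 = m, so (2·p_1 + 5·p_2)·x_1 = 2·m.
Demand: x_1*(p_1,p_2,m) = 2·m/(2·p_1 + 5·p_2), x_2* = 5·m/(2·p_1 + 5·p_2).
Here 2·13.75 + 5·19.64 = 125.7, giving x_1* = 0.4932 and x_2* = 1.2331.
Expenditure on x_1: 13.75·0.4932 = 6.782; share = 0.2188.

share on x_1 = 0.2188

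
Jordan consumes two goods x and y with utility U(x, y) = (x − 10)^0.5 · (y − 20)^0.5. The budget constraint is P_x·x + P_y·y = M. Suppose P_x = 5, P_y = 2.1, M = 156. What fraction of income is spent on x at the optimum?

share on x = 0.5256

MRS = (y−20)/(x−10). Tangency with P_x/P_y gives y−20 = (P_x/P_y)·(x−10).
Substituting into the budget: x* = 10 + 0.5·(M − 10·P_x − 20·P_y)/P_x, and y* = 20 + 0.5·(…)/P_y.
Discretionary income = 156 − 10·5 − 20·2.1 = 64; x* = 10 + 0.5·64/5 = 16.4; y* = 20 + 0.5·64/2.1 = 35.2381.
Expenditure on x: 5·16.4 = 82; share = 0.5256.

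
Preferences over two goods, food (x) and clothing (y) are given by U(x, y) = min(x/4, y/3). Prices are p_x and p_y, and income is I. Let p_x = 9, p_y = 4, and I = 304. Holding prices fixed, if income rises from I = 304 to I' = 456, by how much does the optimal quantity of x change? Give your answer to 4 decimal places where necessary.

Δx* = 12.6667

With perfect complements, no substitution: consume in ratio x:y = 4:3.
Budget: p_x·x + p_y·(3/4)·x = I, so (4·p_x + 3·p_y)·x = 4·I.
Demand: x*(p_x,p_y,I) = 4·I/(4·p_x + 3·p_y), y* = 3·I/(4·p_x + 3·p_y).
Here 4·9 + 3·4 = 48, giving x* = 25.3333.
At I' = 456: x* = 38. Change: 38 − 25.3333 = 12.6667.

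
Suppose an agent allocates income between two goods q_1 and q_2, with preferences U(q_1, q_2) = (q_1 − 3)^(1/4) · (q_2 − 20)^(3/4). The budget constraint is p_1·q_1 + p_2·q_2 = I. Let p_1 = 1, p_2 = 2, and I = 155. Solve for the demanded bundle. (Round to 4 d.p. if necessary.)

Let q_1' = q_1−3, q_2' = q_2−20. MRS = (1/3)·q_2'/q_1' = p_1/p_2.
Substituting into the budget: q_1* = 3 + 0.25·(I − 3·p_1 − 20·p_2)/p_1, and q_2* = 20 + 0.75·(…)/p_2.
Discretionary income = 155 − 3·1 − 20·2 = 112; q_1* = 3 + 0.25·112/1 = 31; q_2* = 20 + 0.75·112/2 = 62.

q_1* = 31, q_2* = 62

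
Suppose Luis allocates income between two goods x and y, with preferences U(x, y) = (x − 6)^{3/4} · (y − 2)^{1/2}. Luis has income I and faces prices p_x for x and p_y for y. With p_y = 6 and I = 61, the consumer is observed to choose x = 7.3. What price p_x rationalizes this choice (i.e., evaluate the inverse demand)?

This is Cobb-Douglas in (x−6, y−2): tangency gives 0.75·p_y·(y−2) = 0.5·p_x·(x−6).
Substituting into the budget: x* = 6 + 0.6·(I − 6·p_x − 2·p_y)/p_x, and y* = 2 + 0.4·(…)/p_y.
Set x* = 7.3 in the demand function and solve for p_x: p_x = 6.

p_x = 6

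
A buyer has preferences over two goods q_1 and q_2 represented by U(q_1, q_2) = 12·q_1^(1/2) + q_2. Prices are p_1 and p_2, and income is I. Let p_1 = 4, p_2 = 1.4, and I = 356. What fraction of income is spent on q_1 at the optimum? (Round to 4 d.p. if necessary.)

Utility is quasi-linear in q_2; the FOC for q_1 is 6/√q_1 = p_1/p_2.
Solve: √q_1 = 6·p_2/p_1, so q_1*(p_1,p_2) = (6·p_2/p_1)², and q_2* = (I − p_1·q_1*)/p_2.
Plugging in: q_1* = (6·1.4/4)² = 4.41, q_2* = 241.6857.
Expenditure on q_1: 4·4.41 = 17.64; share = 0.0496.

share on q_1 = 0.0496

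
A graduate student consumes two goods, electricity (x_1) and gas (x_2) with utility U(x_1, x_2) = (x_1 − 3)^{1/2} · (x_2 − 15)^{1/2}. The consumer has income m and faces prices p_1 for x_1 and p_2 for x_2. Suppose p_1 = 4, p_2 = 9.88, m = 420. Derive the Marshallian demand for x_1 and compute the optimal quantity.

x_1* = 35.475

Substituting into the budget: x_1* = 3 + 0.5·(m − 3·p_1 − 15·p_2)/p_1, and x_2* = 15 + 0.5·(…)/p_2.
Discretionary income = 420 − 3·4 − 15·9.88 = 259.8; x_1* = 3 + 0.5·259.8/4 = 35.475.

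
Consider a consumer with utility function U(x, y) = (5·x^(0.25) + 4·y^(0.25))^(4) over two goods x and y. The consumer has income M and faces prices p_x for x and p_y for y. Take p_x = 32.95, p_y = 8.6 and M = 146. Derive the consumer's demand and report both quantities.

MU_x ∝ 5·x^(-0.75), MU_y ∝ 4·y^(-0.75), so MRS = (5/4)·(y/x)^(0.75) = p_x/p_y.
Hence y/x = ((4/5)·p_x/p_y)^(1/(0.75)), i.e. raised to the 4/3 power.
Substitute y = (y/x)·x into the budget: x* = M/(p_x + p_y·(y/x)).
Numerically y/x = 4.452418, so x* = 146/(32.95 + 8.6·4.452418) = 2.0494 and y* = 4.452418·2.0494 = 9.1247.

x* = 2.0494, y* = 9.1247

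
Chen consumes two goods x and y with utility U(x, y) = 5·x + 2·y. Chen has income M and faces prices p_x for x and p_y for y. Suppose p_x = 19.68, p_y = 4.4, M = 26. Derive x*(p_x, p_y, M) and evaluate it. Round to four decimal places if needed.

x* = 0

Perfect substitutes: compare marginal utility per dollar. 5/p_x vs 2/p_y → 0.2541 vs 0.4545.
y gives more utility per dollar, so spend all income on y: y* = M/p_y, x* = 0.
Numerically: x* = 0, y* = 5.9091.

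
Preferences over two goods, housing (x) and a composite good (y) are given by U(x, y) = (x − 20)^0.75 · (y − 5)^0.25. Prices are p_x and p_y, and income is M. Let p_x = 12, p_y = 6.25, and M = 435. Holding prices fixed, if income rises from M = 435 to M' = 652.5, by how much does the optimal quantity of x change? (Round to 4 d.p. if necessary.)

Substituting into the budget: x* = 20 + 0.75·(M − 20·p_x − 5·p_y)/p_x, and y* = 5 + 0.25·(…)/p_y.
Discretionary income = 435 − 20·12 − 5·6.25 = 163.75; x* = 20 + 0.75·163.75/12 = 30.2344.
At M' = 652.5: x* = 43.8281. Change: 43.8281 − 30.2344 = 13.5938.

Δx* = 13.5938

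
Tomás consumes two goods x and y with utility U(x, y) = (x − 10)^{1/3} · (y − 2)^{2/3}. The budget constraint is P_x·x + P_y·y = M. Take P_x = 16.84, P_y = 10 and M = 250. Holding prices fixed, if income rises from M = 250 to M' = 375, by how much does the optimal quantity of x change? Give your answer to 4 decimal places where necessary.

Δx* = 2.4743

This is Cobb-Douglas in (x−10, y−2): tangency gives 1/3·P_y·(y−2) = 2/3·P_x·(x−10).
After buying the subsistence bundle (10, 2), a share 1/3 of the remaining income goes to x: x* = 10 + 1/3·(M − 10P_x − 2P_y)/P_x.
Discretionary income = 250 − 10·16.84 − 2·10 = 61.6; x* = 10 + 1/3·61.6/16.84 = 11.2193.
At M' = 375: x* = 13.6936. Change: 13.6936 − 11.2193 = 2.4743.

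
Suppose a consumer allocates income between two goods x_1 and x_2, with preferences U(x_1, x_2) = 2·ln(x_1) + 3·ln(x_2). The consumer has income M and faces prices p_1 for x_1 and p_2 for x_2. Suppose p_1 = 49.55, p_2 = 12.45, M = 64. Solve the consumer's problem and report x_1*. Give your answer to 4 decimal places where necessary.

x_1* = 0.5166

Tangency: MRS = (2/3)·x_2/x_1 = p_1/p_2.
So 2·p_2·x_2 = 3·p_1·x_1; combined with the budget, a share 0.4 of income goes to x_1.
Demand: x_1*(p_1,p_2,M) = 0.4·M/p_1 and x_2* = 0.6·M/p_2.
At p_1=49.55, p_2=12.45, M=64: x_1* = 0.4·64/49.55 = 0.5166.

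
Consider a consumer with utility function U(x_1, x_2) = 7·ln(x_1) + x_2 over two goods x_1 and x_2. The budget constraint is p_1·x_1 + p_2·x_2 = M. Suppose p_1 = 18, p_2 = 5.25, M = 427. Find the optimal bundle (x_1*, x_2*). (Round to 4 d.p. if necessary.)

x_1* = 2.0417, x_2* = 74.3333

At the given prices: x_1* = 7·5.25/18 = 2.0417, and x_2* = 74.3333.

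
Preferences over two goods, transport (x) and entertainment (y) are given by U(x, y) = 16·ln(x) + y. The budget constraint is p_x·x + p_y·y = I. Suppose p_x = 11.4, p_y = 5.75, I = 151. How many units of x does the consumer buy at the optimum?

Set MRS = p_x/p_y: (16/x)/1 = p_x/p_y.
So x*(p_x,p_y) = 16·p_y/p_x, independent of income; and y* = (I − 16·p_y)/p_y.
At the given prices: x* = 16·5.75/11.4 = 8.0702.

x* = 8.0702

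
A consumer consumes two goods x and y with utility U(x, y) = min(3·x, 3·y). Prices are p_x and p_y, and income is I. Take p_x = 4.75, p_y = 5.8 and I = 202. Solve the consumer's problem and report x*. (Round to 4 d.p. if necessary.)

Demand: x*(p_x,p_y,I) = 3·I/(3·p_x + 3·p_y), y* = 3·I/(3·p_x + 3·p_y).
Here 3·4.75 + 3·5.8 = 31.65, giving x* = 19.1469.

x* = 19.1469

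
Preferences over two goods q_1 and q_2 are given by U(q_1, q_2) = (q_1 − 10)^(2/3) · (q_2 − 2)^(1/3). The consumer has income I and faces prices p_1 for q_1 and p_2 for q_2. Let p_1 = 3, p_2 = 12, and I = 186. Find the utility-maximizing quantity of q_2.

q_2* = 5.6667

This is Cobb-Douglas in (q_1−10, q_2−2): tangency gives 2/3·p_2·(q_2−2) = 1/3·p_1·(q_1−10).
After buying the subsistence bundle (10, 2), a share 2/3 of the remaining income goes to q_1: q_1* = 10 + 2/3·(I − 10p_1 − 2p_2)/p_1.
Discretionary income = 186 − 10·3 − 2·12 = 132; q_2* = 2 + 1/3·132/12 = 5.6667.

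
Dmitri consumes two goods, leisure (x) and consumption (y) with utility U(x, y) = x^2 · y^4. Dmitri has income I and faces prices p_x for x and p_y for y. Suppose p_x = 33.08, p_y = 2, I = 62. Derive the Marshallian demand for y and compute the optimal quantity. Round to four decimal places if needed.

MU_x/MU_y = (2·y)/(4·x); tangency sets this equal to p_x/p_y.
Rearranging, p_y·y = 2·p_x·x. Substituting into the budget gives p_x·x·(1 + 2) = I.
Demand: x*(p_x,p_y,I) = 1/3·I/p_x and y* = 2/3·I/p_y.
At p_x=33.08, p_y=2, I=62: y* = 2/3·62/2 = 20.6667.

y* = 20.6667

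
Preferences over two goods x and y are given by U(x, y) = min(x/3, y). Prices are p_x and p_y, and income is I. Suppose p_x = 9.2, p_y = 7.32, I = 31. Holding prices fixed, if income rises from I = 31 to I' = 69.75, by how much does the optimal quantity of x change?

Here 3·9.2 + 7.32 = 34.92, giving x* = 2.6632.
At I' = 69.75: x* = 5.9923. Change: 5.9923 − 2.6632 = 3.329.

Δx* = 3.329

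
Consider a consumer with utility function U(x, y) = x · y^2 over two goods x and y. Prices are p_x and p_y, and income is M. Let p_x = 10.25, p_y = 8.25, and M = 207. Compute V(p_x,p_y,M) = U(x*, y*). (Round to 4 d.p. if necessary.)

MU_x/MU_y = (y)/(2·x); tangency sets this equal to p_x/p_y.
So p_y·y = 2·p_x·x; combined with the budget, a share 1/3 of income goes to x.
Demand: x*(p_x,p_y,M) = 1/3·M/p_x and y* = 2/3·M/p_y.
At p_x=10.25, p_y=8.25, M=207: x* = 1/3·207/10.25 = 6.7317, y* = 16.7273.
Utility at the optimum: U(6.7317, 16.7273) = 1883.5428.

V = 1883.5428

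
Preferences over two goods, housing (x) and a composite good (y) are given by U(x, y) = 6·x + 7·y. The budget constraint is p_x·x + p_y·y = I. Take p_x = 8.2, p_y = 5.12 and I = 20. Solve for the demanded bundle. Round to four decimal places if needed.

Linear utility — the consumer picks whichever good has higher MU/price: 6/8.2 = 0.7317 vs 7/5.12 = 1.3672.
y gives more utility per dollar, so spend all income on y: y* = I/p_y, x* = 0.
Numerically: x* = 0, y* = 3.9062.

x* = 0, y* = 3.9062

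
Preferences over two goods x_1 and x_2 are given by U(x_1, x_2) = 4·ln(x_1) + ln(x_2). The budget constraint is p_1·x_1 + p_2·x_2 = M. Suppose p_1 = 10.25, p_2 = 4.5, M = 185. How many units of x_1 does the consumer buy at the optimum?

x_1* = 14.439

The MRS is 4·x_2/x_1. Set MRS = p_1/p_2.
Rearranging, p_2·x_2 = (1/4)·p_1·x_1. Substituting into the budget gives p_1·x_1·(1 + (1/4)) = M.
Demand: x_1*(p_1,p_2,M) = 0.8·M/p_1 and x_2* = 0.2·M/p_2.
At p_1=10.25, p_2=4.5, M=185: x_1* = 0.8·185/10.25 = 14.439.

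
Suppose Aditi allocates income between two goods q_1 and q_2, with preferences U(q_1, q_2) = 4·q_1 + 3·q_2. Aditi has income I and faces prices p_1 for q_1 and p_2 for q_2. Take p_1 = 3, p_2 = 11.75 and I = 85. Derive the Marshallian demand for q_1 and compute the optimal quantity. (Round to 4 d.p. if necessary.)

q_1* = 28.3333

Linear utility — the consumer picks whichever good has higher MU/price: 4/3 = 1.3333 vs 3/11.75 = 0.2553.
q_1 gives more utility per dollar, so spend all income on q_1: q_1* = I/p_1, q_2* = 0.
Numerically: q_1* = 28.3333, q_2* = 0.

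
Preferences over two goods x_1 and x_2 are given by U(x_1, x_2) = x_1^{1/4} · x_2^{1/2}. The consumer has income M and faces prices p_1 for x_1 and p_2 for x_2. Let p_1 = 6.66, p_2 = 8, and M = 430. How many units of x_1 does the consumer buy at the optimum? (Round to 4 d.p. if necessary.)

x_1* = 21.5215

MU_x_1/MU_x_2 = (0.25·x_2)/(0.5·x_1); tangency sets this equal to p_1/p_2.
So 0.25·p_2·x_2 = 0.5·p_1·x_1; combined with the budget, a share 1/3 of income goes to x_1.
Demand: x_1*(p_1,p_2,M) = 1/3·M/p_1 and x_2* = 2/3·M/p_2.
At p_1=6.66, p_2=8, M=430: x_1* = 1/3·430/6.66 = 21.5215.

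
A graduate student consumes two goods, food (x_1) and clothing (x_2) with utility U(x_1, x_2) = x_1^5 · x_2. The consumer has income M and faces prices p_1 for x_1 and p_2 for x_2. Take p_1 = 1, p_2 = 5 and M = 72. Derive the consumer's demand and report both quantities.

Tangency: MRS = 5·x_2/x_1 = p_1/p_2.
So 5·p_2·x_2 = p_1·x_1; combined with the budget, a share 5/6 of income goes to x_1.
Demand: x_1*(p_1,p_2,M) = 5/6·M/p_1 and x_2* = 1/6·M/p_2.
At p_1=1, p_2=5, M=72: x_1* = 5/6·72/1 = 60, x_2* = 2.4.

x_1* = 60, x_2* = 2.4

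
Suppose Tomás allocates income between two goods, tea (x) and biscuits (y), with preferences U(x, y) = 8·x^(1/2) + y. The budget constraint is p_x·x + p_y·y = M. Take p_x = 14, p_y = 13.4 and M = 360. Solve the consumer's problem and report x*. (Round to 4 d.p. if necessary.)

x* = 14.658

Solve: √x = 4·p_y/p_x, so x*(p_x,p_y) = (4·p_y/p_x)², and y* = (M − p_x·x*)/p_y.
Plugging in: x* = (4·13.4/14)² = 14.658.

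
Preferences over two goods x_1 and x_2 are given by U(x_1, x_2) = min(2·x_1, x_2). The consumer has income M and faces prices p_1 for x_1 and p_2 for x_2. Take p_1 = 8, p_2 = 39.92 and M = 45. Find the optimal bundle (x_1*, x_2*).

Leontief preferences: the optimum is at the kink where x_1/1 = x_2/2, i.e. x_2 = 2·x_1.
Budget: p_1·x_1 + p_2·2·x_1 = M, so (p_1 + 2·p_2)·x_1 = M.
Demand: x_1*(p_1,p_2,M) = M/(p_1 + 2·p_2), x_2* = 2·M/(p_1 + 2·p_2).
Here 8 + 2·39.92 = 87.84, giving x_1* = 0.5123 and x_2* = 1.0246.

x_1* = 0.5123, x_2* = 1.0246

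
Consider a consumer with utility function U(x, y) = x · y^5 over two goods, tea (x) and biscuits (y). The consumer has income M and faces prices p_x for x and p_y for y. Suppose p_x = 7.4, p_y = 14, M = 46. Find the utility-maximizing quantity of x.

x* = 1.036

MU_x/MU_y = (y)/(5·x); tangency sets this equal to p_x/p_y.
So p_y·y = 5·p_x·x; combined with the budget, a share 1/6 of income goes to x.
Demand: x*(p_x,p_y,M) = 1/6·M/p_x and y* = 5/6·M/p_y.
At p_x=7.4, p_y=14, M=46: x* = 1/6·46/7.4 = 1.036.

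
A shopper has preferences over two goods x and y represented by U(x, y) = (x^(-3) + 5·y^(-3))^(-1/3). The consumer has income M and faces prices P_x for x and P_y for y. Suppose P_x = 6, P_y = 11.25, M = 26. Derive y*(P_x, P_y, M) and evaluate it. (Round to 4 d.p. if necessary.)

y* = 1.6306

From the CES first-order condition, (1/5)·(y/x)^(4) = P_x/P_y.
Hence y/x = (5·P_x/P_y)^(1/(4)), i.e. raised to the 0.25 power.
With the ratio pinned down, the budget gives x* = M/(P_x + P_y·(y/x)) and y* = (y/x)·x*.
Numerically y/x = 1.277886, so x* = 26/(6 + 11.25·1.277886) = 1.276 and y* = 1.277886·1.276 = 1.6306.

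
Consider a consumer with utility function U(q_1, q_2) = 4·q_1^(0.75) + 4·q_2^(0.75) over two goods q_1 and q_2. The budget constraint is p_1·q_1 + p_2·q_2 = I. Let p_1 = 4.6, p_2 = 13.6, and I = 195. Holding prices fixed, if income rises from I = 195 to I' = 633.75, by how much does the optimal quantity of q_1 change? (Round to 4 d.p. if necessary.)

MU_q_1 ∝ 4·q_1^(-0.25), MU_q_2 ∝ 4·q_2^(-0.25), so MRS = (q_2/q_1)^(0.25) = p_1/p_2.
Solve for the ratio: q_2/q_1 = [p_1/p_2]^(4).
With the ratio pinned down, the budget gives q_1* = I/(p_1 + p_2·(q_2/q_1)) and q_2* = (q_2/q_1)·q_1*.
Numerically q_2/q_1 = 0.013088, so q_1* = 195/(4.6 + 13.6·0.013088) = 40.8121.
At I' = 633.75: q_1* = 132.6392. Change: 132.6392 − 40.8121 = 91.8272.

Δq_1* = 91.8272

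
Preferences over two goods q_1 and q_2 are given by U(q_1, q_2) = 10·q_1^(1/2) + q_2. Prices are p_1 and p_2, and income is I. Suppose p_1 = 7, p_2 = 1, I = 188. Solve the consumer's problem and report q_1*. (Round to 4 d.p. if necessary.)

q_1* = 0.5102

MU_q_1 = 5/√q_1, MU_q_2 = 1. Tangency: 5/√q_1 = p_1/p_2.
Thus q_1* = (5·p_2/p_1)² — independent of I — with the rest of income spent on q_2.
Plugging in: q_1* = (5·1/7)² = 0.5102.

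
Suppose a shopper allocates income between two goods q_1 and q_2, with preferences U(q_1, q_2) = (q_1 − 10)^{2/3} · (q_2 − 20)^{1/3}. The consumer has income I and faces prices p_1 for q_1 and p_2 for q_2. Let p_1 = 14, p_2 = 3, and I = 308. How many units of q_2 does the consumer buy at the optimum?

Discretionary income = 308 − 10·14 − 20·3 = 108; q_2* = 20 + 1/3·108/3 = 32.

q_2* = 32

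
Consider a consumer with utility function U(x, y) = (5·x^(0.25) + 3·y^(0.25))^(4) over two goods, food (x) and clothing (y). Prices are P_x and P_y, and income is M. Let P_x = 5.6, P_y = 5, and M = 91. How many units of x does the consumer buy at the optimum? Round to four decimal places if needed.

x* = 10.6519

From the CES first-order condition, (5/3)·(y/x)^(0.75) = P_x/P_y.
Hence y/x = ((3/5)·P_x/P_y)^(1/(0.75)), i.e. raised to the 4/3 power.
Substitute y = (y/x)·x into the budget: x* = M/(P_x + P_y·(y/x)).
Numerically y/x = 0.588607, so x* = 91/(5.6 + 5·0.588607) = 10.6519.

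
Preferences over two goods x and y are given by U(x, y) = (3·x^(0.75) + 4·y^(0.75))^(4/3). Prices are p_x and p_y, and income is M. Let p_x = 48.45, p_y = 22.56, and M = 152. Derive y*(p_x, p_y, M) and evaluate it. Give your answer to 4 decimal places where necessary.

MRS = MU_x/MU_y = (3/4)·(y/x)^(0.25). Set equal to p_x/p_y.
Hence y/x = ((4/3)·p_x/p_y)^(1/(0.25)), i.e. raised to the 4 power.
Substitute y = (y/x)·x into the budget: x* = M/(p_x + p_y·(y/x)).
Numerically y/x = 67.231638, so x* = 152/(48.45 + 22.56·67.231638) = 0.0971 and y* = 67.231638·0.0971 = 6.529.

y* = 6.529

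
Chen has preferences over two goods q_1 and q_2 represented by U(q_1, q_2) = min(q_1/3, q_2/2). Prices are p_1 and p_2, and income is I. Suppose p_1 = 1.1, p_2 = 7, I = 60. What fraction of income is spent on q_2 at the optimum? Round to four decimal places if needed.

share on q_2 = 0.8092

With perfect complements, no substitution: consume in ratio q_1:q_2 = 3:2.
Budget: p_1·q_1 + p_2·(2/3)·q_1 = I, so (3·p_1 + 2·p_2)·q_1 = 3·I.
Demand: q_1*(p_1,p_2,I) = 3·I/(3·p_1 + 2·p_2), q_2* = 2·I/(3·p_1 + 2·p_2).
Here 3·1.1 + 2·7 = 17.3, giving q_1* = 10.4046 and q_2* = 6.9364.
Expenditure on q_2: 7·6.9364 = 48.5549; share = 0.8092.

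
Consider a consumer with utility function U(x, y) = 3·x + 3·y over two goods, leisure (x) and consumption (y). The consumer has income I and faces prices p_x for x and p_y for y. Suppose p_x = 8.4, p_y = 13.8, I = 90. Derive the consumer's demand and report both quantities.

Linear utility — the consumer picks whichever good has higher MU/price: 3/8.4 = 0.3571 vs 3/13.8 = 0.2174.
x gives more utility per dollar, so spend all income on x: x* = I/p_x, y* = 0.
Numerically: x* = 10.7143, y* = 0.

x* = 10.7143, y* = 0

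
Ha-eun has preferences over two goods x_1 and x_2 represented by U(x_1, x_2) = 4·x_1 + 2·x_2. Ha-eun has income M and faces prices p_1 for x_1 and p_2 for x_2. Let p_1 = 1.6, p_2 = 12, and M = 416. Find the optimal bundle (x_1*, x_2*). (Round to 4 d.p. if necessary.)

Linear utility — the consumer picks whichever good has higher MU/price: 4/1.6 = 2.5 vs 2/12 = 0.1667.
x_1 gives more utility per dollar, so spend all income on x_1: x_1* = M/p_1, x_2* = 0.
Numerically: x_1* = 260, x_2* = 0.

x_1* = 260, x_2* = 0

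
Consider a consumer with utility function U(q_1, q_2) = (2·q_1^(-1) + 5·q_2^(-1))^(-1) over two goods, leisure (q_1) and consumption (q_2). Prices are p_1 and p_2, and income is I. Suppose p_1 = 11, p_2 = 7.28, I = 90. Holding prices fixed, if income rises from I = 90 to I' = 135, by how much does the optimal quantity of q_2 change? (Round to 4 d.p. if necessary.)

Δq_2* = 3.4777

Numerically q_2/q_1 = 1.943572, so q_1* = 90/(11 + 7.28·1.943572) = 3.5786 and q_2* = 1.943572·3.5786 = 6.9553.
At I' = 135: q_2* = 10.433. Change: 10.433 − 6.9553 = 3.4777.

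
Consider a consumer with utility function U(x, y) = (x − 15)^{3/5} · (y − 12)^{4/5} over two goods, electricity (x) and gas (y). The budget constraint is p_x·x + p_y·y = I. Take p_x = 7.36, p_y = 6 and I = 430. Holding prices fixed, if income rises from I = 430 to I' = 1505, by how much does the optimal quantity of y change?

Δy* = 102.381

Let x' = x−15, y' = y−12. MRS = (3/4)·y'/x' = p_x/p_y.
Substituting into the budget: x* = 15 + 3/7·(I − 15·p_x − 12·p_y)/p_x, and y* = 12 + 4/7·(…)/p_y.
Discretionary income = 430 − 15·7.36 − 12·6 = 247.6; y* = 12 + 4/7·247.6/6 = 35.581.
At I' = 1505: y* = 137.9619. Change: 137.9619 − 35.581 = 102.381.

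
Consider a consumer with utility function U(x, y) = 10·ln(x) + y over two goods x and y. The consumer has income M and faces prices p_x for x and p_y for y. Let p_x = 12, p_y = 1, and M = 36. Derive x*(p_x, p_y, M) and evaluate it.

x* = 0.8333

MU_x = 10/x, MU_y = 1. Tangency: 10/x = p_x/p_y.
So x*(p_x,p_y) = 10·p_y/p_x, independent of income; and y* = (M − 10·p_y)/p_y.
At the given prices: x* = 10·1/12 = 0.8333.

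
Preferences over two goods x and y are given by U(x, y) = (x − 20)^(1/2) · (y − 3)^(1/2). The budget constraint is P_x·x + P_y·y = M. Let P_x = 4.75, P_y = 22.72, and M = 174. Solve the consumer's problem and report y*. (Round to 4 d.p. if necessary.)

y* = 3.2386

This is Cobb-Douglas in (x−20, y−3): tangency gives 0.5·P_y·(y−3) = 0.5·P_x·(x−20).
After buying the subsistence bundle (20, 3), a share 0.5 of the remaining income goes to x: x* = 20 + 0.5·(M − 20P_x − 3P_y)/P_x.
Discretionary income = 174 − 20·4.75 − 3·22.72 = 10.84; y* = 3 + 0.5·10.84/22.72 = 3.2386.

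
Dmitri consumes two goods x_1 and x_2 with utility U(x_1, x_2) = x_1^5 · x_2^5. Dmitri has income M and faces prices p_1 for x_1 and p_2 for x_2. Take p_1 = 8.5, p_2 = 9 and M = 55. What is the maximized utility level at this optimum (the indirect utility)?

V = 94410.3837

Tangency: MRS = x_2/x_1 = p_1/p_2.
So 5·p_2·x_2 = 5·p_1·x_1; combined with the budget, a share 0.5 of income goes to x_1.
Demand: x_1*(p_1,p_2,M) = 0.5·M/p_1 and x_2* = 0.5·M/p_2.
At p_1=8.5, p_2=9, M=55: x_1* = 0.5·55/8.5 = 3.2353, x_2* = 3.0556.
Utility at the optimum: U(3.2353, 3.0556) = 94410.3837.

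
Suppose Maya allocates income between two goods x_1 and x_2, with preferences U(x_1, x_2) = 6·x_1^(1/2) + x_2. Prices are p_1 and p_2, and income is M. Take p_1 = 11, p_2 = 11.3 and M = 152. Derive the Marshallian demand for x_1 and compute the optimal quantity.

Plugging in: x_1* = (3·11.3/11)² = 9.4976.

x_1* = 9.4976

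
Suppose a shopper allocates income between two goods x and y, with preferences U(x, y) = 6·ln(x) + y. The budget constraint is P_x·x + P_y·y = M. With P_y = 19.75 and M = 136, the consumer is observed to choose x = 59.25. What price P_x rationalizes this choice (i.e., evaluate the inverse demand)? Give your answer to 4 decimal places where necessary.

P_x = 2

MU_x = 6/x, MU_y = 1. Tangency: 6/x = P_x/P_y.
So x*(P_x,P_y) = 6·P_y/P_x, independent of income; and y* = (M − 6·P_y)/P_y.
Set x* = 59.25 in the demand function and solve for P_x: P_x = 2.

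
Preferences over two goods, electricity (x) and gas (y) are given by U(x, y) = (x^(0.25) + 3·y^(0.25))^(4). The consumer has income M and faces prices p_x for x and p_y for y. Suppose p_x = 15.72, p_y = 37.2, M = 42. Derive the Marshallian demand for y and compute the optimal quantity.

y* = 0.8632

MRS = MU_x/MU_y = (1/3)·(y/x)^(0.75). Set equal to p_x/p_y.
Solve for the ratio: y/x = [3·p_x/p_y]^(4/3).
Substitute y = (y/x)·x into the budget: x* = M/(p_x + p_y·(y/x)).
Numerically y/x = 1.372064, so x* = 42/(15.72 + 37.2·1.372064) = 0.6291 and y* = 1.372064·0.6291 = 0.8632.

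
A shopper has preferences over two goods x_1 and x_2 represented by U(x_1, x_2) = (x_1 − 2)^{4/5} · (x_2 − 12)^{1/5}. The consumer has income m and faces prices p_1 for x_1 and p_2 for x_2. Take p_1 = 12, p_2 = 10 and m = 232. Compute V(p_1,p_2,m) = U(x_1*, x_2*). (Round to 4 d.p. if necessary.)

After buying the subsistence bundle (2, 12), a share 0.8 of the remaining income goes to x_1: x_1* = 2 + 0.8·(m − 2p_1 − 12p_2)/p_1.
Discretionary income = 232 − 2·12 − 12·10 = 88; x_1* = 2 + 0.8·88/12 = 7.8667; x_2* = 12 + 0.2·88/10 = 13.76.
Utility at the optimum: U(7.8667, 13.76) = 4.6112.

V = 4.6112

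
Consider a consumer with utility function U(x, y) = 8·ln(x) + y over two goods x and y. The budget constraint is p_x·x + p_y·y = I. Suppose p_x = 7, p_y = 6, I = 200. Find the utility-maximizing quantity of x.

x* = 6.8571

MU_x = 8/x, MU_y = 1. Tangency: 8/x = p_x/p_y.
So x*(p_x,p_y) = 8·p_y/p_x, independent of income; and y* = (I − 8·p_y)/p_y.
At the given prices: x* = 8·6/7 = 6.8571.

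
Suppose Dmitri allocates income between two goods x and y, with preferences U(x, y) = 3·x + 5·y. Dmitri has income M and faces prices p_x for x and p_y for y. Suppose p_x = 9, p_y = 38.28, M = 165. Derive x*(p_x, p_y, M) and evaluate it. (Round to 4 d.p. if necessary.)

Perfect substitutes: compare marginal utility per dollar. 3/p_x vs 5/p_y → 0.3333 vs 0.1306.
x gives more utility per dollar, so spend all income on x: x* = M/p_x, y* = 0.
Numerically: x* = 18.3333, y* = 0.

x* = 18.3333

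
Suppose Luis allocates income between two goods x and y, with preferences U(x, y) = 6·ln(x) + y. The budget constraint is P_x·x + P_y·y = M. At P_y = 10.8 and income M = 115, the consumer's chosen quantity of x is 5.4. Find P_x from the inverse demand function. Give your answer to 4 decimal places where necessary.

P_x = 12

MU_x = 6/x, MU_y = 1. Tangency: 6/x = P_x/P_y.
So x*(P_x,P_y) = 6·P_y/P_x, independent of income; and y* = (M − 6·P_y)/P_y.
Set x* = 5.4 in the demand function and solve for P_x: P_x = 12.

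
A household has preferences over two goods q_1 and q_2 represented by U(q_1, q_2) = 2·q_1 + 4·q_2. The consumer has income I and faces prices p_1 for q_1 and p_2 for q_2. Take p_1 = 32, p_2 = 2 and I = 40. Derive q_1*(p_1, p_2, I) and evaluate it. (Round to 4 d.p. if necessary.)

q_2 gives more utility per dollar, so spend all income on q_2: q_2* = I/p_2, q_1* = 0.
Numerically: q_1* = 0, q_2* = 20.

q_1* = 0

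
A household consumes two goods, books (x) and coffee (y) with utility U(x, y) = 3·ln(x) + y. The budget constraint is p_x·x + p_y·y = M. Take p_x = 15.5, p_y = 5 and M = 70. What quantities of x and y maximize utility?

x* = 0.9677, y* = 11

Set MRS = p_x/p_y: (3/x)/1 = p_x/p_y.
So x*(p_x,p_y) = 3·p_y/p_x, independent of income; and y* = (M − 3·p_y)/p_y.
At the given prices: x* = 3·5/15.5 = 0.9677, and y* = 11.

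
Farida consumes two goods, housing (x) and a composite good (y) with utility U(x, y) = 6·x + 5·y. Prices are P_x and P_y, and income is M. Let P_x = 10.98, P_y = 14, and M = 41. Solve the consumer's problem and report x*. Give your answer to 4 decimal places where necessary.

x* = 3.7341

Linear utility — the consumer picks whichever good has higher MU/price: 6/10.98 = 0.5464 vs 5/14 = 0.3571.
x gives more utility per dollar, so spend all income on x: x* = M/P_x, y* = 0.
Numerically: x* = 3.7341, y* = 0.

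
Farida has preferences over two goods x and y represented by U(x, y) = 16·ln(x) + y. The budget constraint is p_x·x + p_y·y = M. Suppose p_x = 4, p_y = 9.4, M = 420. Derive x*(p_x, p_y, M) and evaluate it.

Set MRS = p_x/p_y: (16/x)/1 = p_x/p_y.
So x*(p_x,p_y) = 16·p_y/p_x, independent of income; and y* = (M − 16·p_y)/p_y.
At the given prices: x* = 16·9.4/4 = 37.6.

x* = 37.6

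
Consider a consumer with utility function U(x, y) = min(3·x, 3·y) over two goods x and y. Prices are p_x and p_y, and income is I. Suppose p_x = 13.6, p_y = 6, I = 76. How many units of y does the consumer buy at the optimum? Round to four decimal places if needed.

y* = 3.8776

With perfect complements, no substitution: consume in ratio x:y = 3:3.
Budget: p_x·x + p_y·x = I, so (3·p_x + 3·p_y)·x = 3·I.
Demand: x*(p_x,p_y,I) = 3·I/(3·p_x + 3·p_y), y* = 3·I/(3·p_x + 3·p_y).
Here 3·13.6 + 3·6 = 58.8, giving y* = 3.8776.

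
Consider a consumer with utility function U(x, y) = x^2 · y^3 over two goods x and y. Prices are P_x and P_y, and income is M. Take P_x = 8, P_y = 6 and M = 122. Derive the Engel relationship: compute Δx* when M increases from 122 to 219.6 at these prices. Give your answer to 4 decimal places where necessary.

Tangency: MRS = (2/3)·y/x = P_x/P_y.
So 2·P_y·y = 3·P_x·x; combined with the budget, a share 0.4 of income goes to x.
Demand: x*(P_x,P_y,M) = 0.4·M/P_x and y* = 0.6·M/P_y.
At P_x=8, P_y=6, M=122: x* = 0.4·122/8 = 6.1.
At M' = 219.6: x* = 10.98. Change: 10.98 − 6.1 = 4.88.

Δx* = 4.88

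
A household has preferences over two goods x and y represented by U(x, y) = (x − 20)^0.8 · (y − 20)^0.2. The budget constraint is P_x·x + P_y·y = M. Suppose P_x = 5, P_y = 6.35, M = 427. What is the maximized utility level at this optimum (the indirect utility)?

This is Cobb-Douglas in (x−20, y−20): tangency gives 0.8·P_y·(y−20) = 0.2·P_x·(x−20).
Substituting into the budget: x* = 20 + 0.8·(M − 20·P_x − 20·P_y)/P_x, and y* = 20 + 0.2·(…)/P_y.
Discretionary income = 427 − 20·5 − 20·6.35 = 200; x* = 20 + 0.8·200/5 = 52; y* = 20 + 0.2·200/6.35 = 26.2992.
Utility at the optimum: U(52, 26.2992) = 23.1194.

V = 23.1194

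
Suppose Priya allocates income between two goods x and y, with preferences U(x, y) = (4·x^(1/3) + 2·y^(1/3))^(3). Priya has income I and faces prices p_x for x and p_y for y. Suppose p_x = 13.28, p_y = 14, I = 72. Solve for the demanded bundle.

With the ratio pinned down, the budget gives x* = I/(p_x + p_y·(y/x)) and y* = (y/x)·x*.
Numerically y/x = 0.326633, so x* = 72/(13.28 + 14·0.326633) = 4.033 and y* = 0.326633·4.033 = 1.3173.

x* = 4.033, y* = 1.3173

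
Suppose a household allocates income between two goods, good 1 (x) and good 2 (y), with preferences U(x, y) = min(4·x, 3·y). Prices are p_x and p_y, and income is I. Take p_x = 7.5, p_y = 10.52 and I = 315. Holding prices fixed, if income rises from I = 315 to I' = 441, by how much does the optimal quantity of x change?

Leontief preferences: the optimum is at the kink where x/3 = y/4, i.e. y = (4/3)·x.
Budget: p_x·x + p_y·(4/3)·x = I, so (3·p_x + 4·p_y)·x = 3·I.
Demand: x*(p_x,p_y,I) = 3·I/(3·p_x + 4·p_y), y* = 4·I/(3·p_x + 4·p_y).
Here 3·7.5 + 4·10.52 = 64.58, giving x* = 14.633.
At I' = 441: x* = 20.4862. Change: 20.4862 − 14.633 = 5.8532.

Δx* = 5.8532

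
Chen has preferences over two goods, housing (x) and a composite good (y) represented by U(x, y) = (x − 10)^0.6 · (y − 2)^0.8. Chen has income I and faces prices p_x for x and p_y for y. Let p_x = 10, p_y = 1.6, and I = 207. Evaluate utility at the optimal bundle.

This is Cobb-Douglas in (x−10, y−2): tangency gives 0.6·p_y·(y−2) = 0.8·p_x·(x−10).
After buying the subsistence bundle (10, 2), a share 3/7 of the remaining income goes to x: x* = 10 + 3/7·(I − 10p_x − 2p_y)/p_x.
Discretionary income = 207 − 10·10 − 2·1.6 = 103.8; x* = 10 + 3/7·103.8/10 = 14.4486; y* = 2 + 4/7·103.8/1.6 = 39.0714.
Utility at the optimum: U(14.4486, 39.0714) = 44.0721.

V = 44.0721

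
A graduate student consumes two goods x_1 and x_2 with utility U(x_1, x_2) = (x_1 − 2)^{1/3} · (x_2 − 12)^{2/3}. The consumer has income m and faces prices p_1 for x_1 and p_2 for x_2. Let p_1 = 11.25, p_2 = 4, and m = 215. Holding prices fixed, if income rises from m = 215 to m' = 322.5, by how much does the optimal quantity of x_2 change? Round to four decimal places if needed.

MRS = (1/2)·(x_2−12)/(x_1−2). Tangency with p_1/p_2 gives x_2−12 = 2·(p_1/p_2)·(x_1−2).
After buying the subsistence bundle (2, 12), a share 1/3 of the remaining income goes to x_1: x_1* = 2 + 1/3·(m − 2p_1 − 12p_2)/p_1.
Discretionary income = 215 − 2·11.25 − 12·4 = 144.5; x_2* = 12 + 2/3·144.5/4 = 36.0833.
At m' = 322.5: x_2* = 54. Change: 54 − 36.0833 = 17.9167.

Δx_2* = 17.9167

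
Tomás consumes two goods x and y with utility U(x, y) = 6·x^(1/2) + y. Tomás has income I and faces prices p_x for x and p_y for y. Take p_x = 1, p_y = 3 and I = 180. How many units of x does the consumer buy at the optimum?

Utility is quasi-linear in y; the FOC for x is 3/√x = p_x/p_y.
Thus x* = (3·p_y/p_x)² — independent of I — with the rest of income spent on y.
Plugging in: x* = (3·3/1)² = 81.

x* = 81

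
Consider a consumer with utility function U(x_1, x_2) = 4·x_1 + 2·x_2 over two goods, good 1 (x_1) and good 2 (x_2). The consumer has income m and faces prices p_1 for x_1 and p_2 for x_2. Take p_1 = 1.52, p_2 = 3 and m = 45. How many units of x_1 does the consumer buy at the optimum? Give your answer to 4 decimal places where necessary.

x_1* = 29.6053

Linear utility — the consumer picks whichever good has higher MU/price: 4/1.52 = 2.6316 vs 2/3 = 0.6667.
x_1 gives more utility per dollar, so spend all income on x_1: x_1* = m/p_1, x_2* = 0.
Numerically: x_1* = 29.6053, x_2* = 0.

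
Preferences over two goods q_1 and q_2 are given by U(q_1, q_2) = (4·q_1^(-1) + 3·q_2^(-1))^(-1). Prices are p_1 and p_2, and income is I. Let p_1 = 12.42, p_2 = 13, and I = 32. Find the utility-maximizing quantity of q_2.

Numerically q_2/q_1 = 0.846486, so q_1* = 32/(12.42 + 13·0.846486) = 1.3661 and q_2* = 0.846486·1.3661 = 1.1564.

q_2* = 1.1564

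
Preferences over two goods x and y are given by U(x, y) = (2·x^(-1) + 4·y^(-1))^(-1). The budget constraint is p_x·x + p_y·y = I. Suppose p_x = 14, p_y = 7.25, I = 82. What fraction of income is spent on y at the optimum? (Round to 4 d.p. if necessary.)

share on y = 0.5044

MRS = MU_x/MU_y = (1/2)·(y/x)^(2). Set equal to p_x/p_y.
Solve for the ratio: y/x = [2·p_x/p_y]^(0.5).
With the ratio pinned down, the budget gives x* = I/(p_x + p_y·(y/x)) and y* = (y/x)·x*.
Numerically y/x = 1.965215, so x* = 82/(14 + 7.25·1.965215) = 2.9029 and y* = 1.965215·2.9029 = 5.7048.
Expenditure on y: 7.25·5.7048 = 41.3597; share = 0.5044.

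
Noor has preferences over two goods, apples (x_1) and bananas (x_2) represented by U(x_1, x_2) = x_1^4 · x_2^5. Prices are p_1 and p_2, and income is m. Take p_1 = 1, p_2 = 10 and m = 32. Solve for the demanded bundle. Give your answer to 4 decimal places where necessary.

x_1* = 14.2222, x_2* = 1.7778

MU_x_1/MU_x_2 = (4·x_2)/(5·x_1); tangency sets this equal to p_1/p_2.
So 4·p_2·x_2 = 5·p_1·x_1; combined with the budget, a share 4/9 of income goes to x_1.
Demand: x_1*(p_1,p_2,m) = 4/9·m/p_1 and x_2* = 5/9·m/p_2.
At p_1=1, p_2=10, m=32: x_1* = 4/9·32/1 = 14.2222, x_2* = 1.7778.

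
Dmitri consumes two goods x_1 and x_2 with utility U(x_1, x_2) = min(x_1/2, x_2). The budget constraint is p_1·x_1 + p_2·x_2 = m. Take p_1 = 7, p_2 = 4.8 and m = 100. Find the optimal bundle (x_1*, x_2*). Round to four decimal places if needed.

x_1* = 10.6383, x_2* = 5.3191

With perfect complements, no substitution: consume in ratio x_1:x_2 = 2:1.
Budget: p_1·x_1 + p_2·(1/2)·x_1 = m, so (2·p_1 + p_2)·x_1 = 2·m.
Demand: x_1*(p_1,p_2,m) = 2·m/(2·p_1 + p_2), x_2* = m/(2·p_1 + p_2).
Here 2·7 + 4.8 = 18.8, giving x_1* = 10.6383 and x_2* = 5.3191.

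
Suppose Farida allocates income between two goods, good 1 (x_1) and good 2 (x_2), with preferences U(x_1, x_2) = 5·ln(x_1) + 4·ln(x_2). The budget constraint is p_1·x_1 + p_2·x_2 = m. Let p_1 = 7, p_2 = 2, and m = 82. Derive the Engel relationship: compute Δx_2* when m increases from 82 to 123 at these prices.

Δx_2* = 9.1111

At p_1=7, p_2=2, m=82: x_2* = 4/9·82/2 = 18.2222.
At m' = 123: x_2* = 27.3333. Change: 27.3333 − 18.2222 = 9.1111.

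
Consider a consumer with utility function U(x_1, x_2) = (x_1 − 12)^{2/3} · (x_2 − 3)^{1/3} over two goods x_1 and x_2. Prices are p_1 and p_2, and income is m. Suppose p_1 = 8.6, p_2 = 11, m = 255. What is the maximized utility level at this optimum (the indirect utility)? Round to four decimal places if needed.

MRS = 2·(x_2−3)/(x_1−12). Tangency with p_1/p_2 gives x_2−3 = (1/2)·(p_1/p_2)·(x_1−12).
Substituting into the budget: x_1* = 12 + 2/3·(m − 12·p_1 − 3·p_2)/p_1, and x_2* = 3 + 1/3·(…)/p_2.
Discretionary income = 255 − 12·8.6 − 3·11 = 118.8; x_1* = 12 + 2/3·118.8/8.6 = 21.2093; x_2* = 3 + 1/3·118.8/11 = 6.6.
Utility at the optimum: U(21.2093, 6.6) = 6.7337.

V = 6.7337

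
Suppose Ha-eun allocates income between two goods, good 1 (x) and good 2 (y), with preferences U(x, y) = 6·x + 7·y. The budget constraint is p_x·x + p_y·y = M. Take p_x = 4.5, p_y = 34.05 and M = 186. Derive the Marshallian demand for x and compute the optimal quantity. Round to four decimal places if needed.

x* = 41.3333

Perfect substitutes: compare marginal utility per dollar. 6/p_x vs 7/p_y → 1.3333 vs 0.2056.
x gives more utility per dollar, so spend all income on x: x* = M/p_x, y* = 0.
Numerically: x* = 41.3333, y* = 0.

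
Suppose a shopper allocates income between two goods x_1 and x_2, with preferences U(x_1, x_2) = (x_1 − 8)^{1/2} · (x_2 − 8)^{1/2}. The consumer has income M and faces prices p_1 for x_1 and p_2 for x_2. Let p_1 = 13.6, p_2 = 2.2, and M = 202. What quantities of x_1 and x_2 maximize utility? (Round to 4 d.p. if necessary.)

x_1* = 10.7794, x_2* = 25.1818

MRS = (x_2−8)/(x_1−8). Tangency with p_1/p_2 gives x_2−8 = (p_1/p_2)·(x_1−8).
Substituting into the budget: x_1* = 8 + 0.5·(M − 8·p_1 − 8·p_2)/p_1, and x_2* = 8 + 0.5·(…)/p_2.
Discretionary income = 202 − 8·13.6 − 8·2.2 = 75.6; x_1* = 8 + 0.5·75.6/13.6 = 10.7794; x_2* = 8 + 0.5·75.6/2.2 = 25.1818.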